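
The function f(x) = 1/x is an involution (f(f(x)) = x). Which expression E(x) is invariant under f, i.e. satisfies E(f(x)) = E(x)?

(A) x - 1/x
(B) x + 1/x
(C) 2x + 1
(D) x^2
B

Replace x by f(x) = 1/x in each option and simplify. As a quick numerical cross-check, also compare E(5) with E(f(5)) = E(1/5).

(A) x - 1/x  ->  (1/x) - 1/(1/x) = -x + 1/x; check: E(5) = 24/5 but E(1/5) = -24/5.   [not invariant]
(B) x + 1/x  ->  (1/x) + 1/(1/x), which simplifies back to x + 1/x; check: E(5) = 26/5, E(1/5) = 26/5.   [invariant]
(C) 2x + 1  ->  2(1/x) + 1 = (x + 2)/x; check: E(5) = 11 but E(1/5) = 7/5.   [not invariant]
(D) x^2  ->  (1/x)^2 = x^(-2); check: E(5) = 25 but E(1/5) = 1/25.   [not invariant]

Only (B) is unchanged. E is symmetric under swapping x with f(x) = 1/x, which is exactly what an involution does.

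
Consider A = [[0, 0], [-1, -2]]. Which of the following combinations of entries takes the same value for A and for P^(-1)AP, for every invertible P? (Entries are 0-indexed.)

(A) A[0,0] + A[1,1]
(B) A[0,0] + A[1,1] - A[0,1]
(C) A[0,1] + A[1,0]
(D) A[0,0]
A

A[0,0] + A[1,1] is the trace of A. By the cyclic property of the trace, tr(P^(-1)AP) = tr(APP^(-1)) = tr(A), so it is the same for every matrix similar to A.

The other combinations are not similarity invariants. For example, take P = [[1, 1], [0, 1]] (det P = 1), so P^(-1) = [[1, -1], [0, 1]] and
B = P^(-1)AP = [[1, 3], [-1, -3]].
Evaluating each option on A and on B:
(A) A[0,0] + A[1,1]: -2 for A, -2 for B -> unchanged
(B) A[0,0] + A[1,1] - A[0,1]: -2 for A, -5 for B -> changes
(C) A[0,1] + A[1,0]: -1 for A, 2 for B -> changes
(D) A[0,0]: 0 for A, 1 for B -> changes

Only (A) A[0,0] + A[1,1] = -2 survives (and it does so for every P, not just this one), so it is the invariant.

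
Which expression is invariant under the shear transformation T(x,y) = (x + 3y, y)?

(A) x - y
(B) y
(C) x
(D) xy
B

Under the shear T(x,y) = (x + 3y, y):
Substitute the transformed coordinates into each option and compare with the original:
(A) x - y  ->  (x + 3y) - (y) = x + 2y   [differs from x - y: not invariant]
(B) y  ->  (y) = y   [equals y: invariant]
(C) x  ->  (x + 3y) = x + 3y   [differs from x: not invariant]
(D) xy  ->  (x + 3y)(y) = xy + 3y^2   [differs from xy: not invariant]

Only option (B), y, is unchanged by the transformation.
A horizontal shear moves points parallel to the x-axis, so the y-coordinate (and any function of y alone) is unchanged.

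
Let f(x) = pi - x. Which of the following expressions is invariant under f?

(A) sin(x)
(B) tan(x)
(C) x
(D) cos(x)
A

For f(x) = pi - x:
sin(pi - x) = sin(x), so sine is invariant under this transformation.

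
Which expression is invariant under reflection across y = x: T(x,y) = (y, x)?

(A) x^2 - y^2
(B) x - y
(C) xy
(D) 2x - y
C

The map is reflection across y = x: T(x,y) = (y, x).
Substitute the transformed coordinates into each option and compare with the original:
(A) x^2 - y^2  ->  (y)^2 - (x)^2 = -x^2 + y^2   [differs from x^2 - y^2: not invariant]
(B) x - y  ->  (y) - (x) = -x + y   [differs from x - y: not invariant]
(C) xy  ->  (y)(x) = xy   [equals xy: invariant]
(D) 2x - y  ->  2(y) - (x) = -x + 2y   [differs from 2x - y: not invariant]

Only option (C), xy, is unchanged by the transformation.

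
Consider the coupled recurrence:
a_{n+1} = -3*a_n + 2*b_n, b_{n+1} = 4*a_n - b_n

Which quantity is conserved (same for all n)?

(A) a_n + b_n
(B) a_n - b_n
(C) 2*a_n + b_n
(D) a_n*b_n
A

Replace a_n by a_{n+1} = -3*a_n + 2*b_n and b_n by b_{n+1} = 4*a_n - b_n in each option and simplify:
(A) a_n + b_n  ->  (-3*a_n + 2*b_n) + (4*a_n - b_n) = a_n + b_n   [conserved]
(B) a_n - b_n  ->  (-3*a_n + 2*b_n) - (4*a_n - b_n) = -7*a_n + 3*b_n   [not conserved]
(C) 2*a_n + b_n  ->  2*(-3*a_n + 2*b_n) + (4*a_n - b_n) = -2*a_n + 3*b_n   [not conserved]
(D) a_n*b_n  ->  (-3*a_n + 2*b_n)*(4*a_n - b_n) = -12*a_n^2 + 11*a_n*b_n - 2*b_n^2   [not conserved]

Only (A) a_n + b_n returns to itself after one step, so it is the conserved quantity.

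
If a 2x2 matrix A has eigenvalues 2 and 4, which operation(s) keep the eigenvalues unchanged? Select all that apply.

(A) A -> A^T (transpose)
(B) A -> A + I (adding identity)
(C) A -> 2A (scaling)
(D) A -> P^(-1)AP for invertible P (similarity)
A and D

Eigenvalues are preserved by:
1. Similarity transformations: A -> P^(-1)AP (same characteristic polynomial)
2. Transpose: A^T has the same eigenvalues as A

Eigenvalues are NOT preserved by:
- Adding identity: eigenvalues become 2+1, 4+1
- Scaling: eigenvalues become 4, 8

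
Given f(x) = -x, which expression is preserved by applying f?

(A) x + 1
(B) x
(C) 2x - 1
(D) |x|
D

For f(x) = -x:
Applying f replaces x by -x. Since |-x| = |x|, the absolute value is unchanged by f, whereas x -> -x, 2x - 1 -> -2x - 1 and x + 1 -> -x + 1 all change.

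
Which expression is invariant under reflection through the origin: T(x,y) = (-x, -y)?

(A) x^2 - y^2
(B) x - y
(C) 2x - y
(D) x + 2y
A

The map is reflection through the origin: T(x,y) = (-x, -y).
Substitute the transformed coordinates into each option and compare with the original:
(A) x^2 - y^2  ->  (-x)^2 - (-y)^2 = x^2 - y^2   [equals x^2 - y^2: invariant]
(B) x - y  ->  (-x) - (-y) = -x + y   [differs from x - y: not invariant]
(C) 2x - y  ->  2(-x) - (-y) = -2x + y   [differs from 2x - y: not invariant]
(D) x + 2y  ->  (-x) + 2(-y) = -x - 2y   [differs from x + 2y: not invariant]

Only option (A), x^2 - y^2, is unchanged by the transformation.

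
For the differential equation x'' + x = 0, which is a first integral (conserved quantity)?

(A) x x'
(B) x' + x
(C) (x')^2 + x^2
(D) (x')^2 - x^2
C

A first integral I satisfies dI/dt = 0 along every solution. Differentiate each option and use the equation of motion:
(A) d/dt[x x'] = (x')^2 + x x'' = (x')^2 - x^2, not identically 0
(B) d/dt[x' + x] = x'' + x' = -x + x', not identically 0
(C) d/dt[(x')^2 + x^2] = 2x'x'' + 2x x' = 2x'(-x) + 2x x' = 0
(D) d/dt[(x')^2 - x^2] = 2x'x'' - 2x x' = -4x x', not identically 0

Only (C) has zero time-derivative. So the energy-like quantity (x')^2 + x^2 is the first integral.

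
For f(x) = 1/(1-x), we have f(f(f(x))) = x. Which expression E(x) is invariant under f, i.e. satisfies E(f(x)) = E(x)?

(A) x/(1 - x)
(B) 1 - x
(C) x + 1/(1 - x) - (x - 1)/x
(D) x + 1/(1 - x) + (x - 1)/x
D

Replace x by f(x) = 1/(1 - x) in each option and simplify. As a quick numerical cross-check, also compare E(3) with E(f(3)) = E(-1/2).

(A) x/(1 - x)  ->  (1/(1 - x))/(1 - (1/(1 - x))) = -1/x; check: E(3) = -3/2 but E(-1/2) = -1/3.   [not invariant]
(B) 1 - x  ->  1 - (1/(1 - x)) = x/(x - 1); check: E(3) = -2 but E(-1/2) = 3/2.   [not invariant]
(C) x + 1/(1 - x) - (x - 1)/x  ->  (1/(1 - x)) + 1/(1 - (1/(1 - x))) - ((1/(1 - x)) - 1)/(1/(1 - x)) = (x^2(1 - x) - x + (x - 1)^2)/(x(x - 1)); check: E(3) = 11/6 but E(-1/2) = -17/6.   [not invariant]
(D) x + 1/(1 - x) + (x - 1)/x  ->  (1/(1 - x)) + 1/(1 - (1/(1 - x))) + ((1/(1 - x)) - 1)/(1/(1 - x)), which simplifies back to x + 1/(1 - x) + (x - 1)/x; check: E(3) = 19/6, E(-1/2) = 19/6.   [invariant]

Only (D) is unchanged. Indeed f(f(x)) = 1/(1 - 1/(1-x)) = (1-x)/(-x) = (x-1)/x, so E(x) = x + f(x) + f(f(x)) is the sum over the whole 3-cycle; applying f just permutes the three terms cyclically (x -> f(x) -> f(f(x)) -> x), leaving the sum unchanged.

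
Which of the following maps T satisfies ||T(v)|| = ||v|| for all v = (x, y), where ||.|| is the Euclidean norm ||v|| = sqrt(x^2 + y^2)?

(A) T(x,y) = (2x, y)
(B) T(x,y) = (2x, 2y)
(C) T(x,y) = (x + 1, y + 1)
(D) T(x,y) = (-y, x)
D

A transformation preserves a norm if ||T(v)|| = ||v|| for every v; a single vector where the norm changes rules an option out.

(A) T(x,y) = (2x, y): v = (1, 0) has norm sqrt((1)^2 + (0)^2) = 1, but T(v) = (2, 0) has norm 2 -- not preserved.
(B) T(x,y) = (2x, 2y): v = (1, 0) has norm sqrt((1)^2 + (0)^2) = 1, but T(v) = (2, 0) has norm 2 -- not preserved.
(C) T(x,y) = (x + 1, y + 1): v = (1, 0) has norm sqrt((1)^2 + (0)^2) = 1, but T(v) = (2, 1) has norm sqrt(5) -- not preserved.
(D) T(x,y) = (-y, x): preserves the norm -- it is an orthogonal map (a rotation/reflection), and (-y)^2 + (x)^2 simplifies to x^2 + y^2.

Therefore the answer is (D).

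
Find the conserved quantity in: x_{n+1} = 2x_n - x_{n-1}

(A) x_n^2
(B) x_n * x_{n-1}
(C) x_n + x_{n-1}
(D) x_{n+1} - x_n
D

For the recurrence x_{n+1} = 2x_n - x_{n-1}:

If x_{n+1} = 2x_n - x_{n-1}, then:
x_{n+1} - x_n = x_n - x_{n-1}
The first difference is constant throughout the sequence.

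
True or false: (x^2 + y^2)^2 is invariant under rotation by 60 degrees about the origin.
True

Applying rotation by 60 degrees: x' = x*cos(60 degrees) - y*sin(60 degrees) = x/2 - sqrt(3)y/2, y' = x*sin(60 degrees) + y*cos(60 degrees) = sqrt(3)x/2 + y/2

Substituting into (x^2 + y^2)^2:
((x/2 - sqrt(3)y/2)^2 + (sqrt(3)x/2 + y/2)^2)^2
= x^4 + 2x^2y^2 + y^4 = (x^2 + y^2)^2

This equals the original expression (x^2 + y^2)^2, so it IS invariant.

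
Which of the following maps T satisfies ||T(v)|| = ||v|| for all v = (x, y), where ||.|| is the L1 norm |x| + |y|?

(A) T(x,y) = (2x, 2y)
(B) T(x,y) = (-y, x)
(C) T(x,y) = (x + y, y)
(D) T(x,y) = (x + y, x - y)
B

A transformation preserves a norm if ||T(v)|| = ||v|| for every v; a single vector where the norm changes rules an option out.

(A) T(x,y) = (2x, 2y): v = (1, 0) has norm |1| + |0| = 1, but T(v) = (2, 0) has norm 2 -- not preserved.
(B) T(x,y) = (-y, x): preserves the norm -- it only permutes the coordinates and/or flips signs, which leaves |x| + |y| unchanged.
(C) T(x,y) = (x + y, y): v = (0, 1) has norm |0| + |1| = 1, but T(v) = (1, 1) has norm 2 -- not preserved.
(D) T(x,y) = (x + y, x - y): v = (1, 0) has norm |1| + |0| = 1, but T(v) = (1, 1) has norm 2 -- not preserved.

Therefore the answer is (B).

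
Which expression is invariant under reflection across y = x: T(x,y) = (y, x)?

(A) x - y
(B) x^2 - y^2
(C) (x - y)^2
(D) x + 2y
C

The map is reflection across y = x: T(x,y) = (y, x).
Substitute the transformed coordinates into each option and compare with the original:
(A) x - y  ->  (y) - (x) = -x + y   [differs from x - y: not invariant]
(B) x^2 - y^2  ->  (y)^2 - (x)^2 = -x^2 + y^2   [differs from x^2 - y^2: not invariant]
(C) (x - y)^2  ->  ((y) - (x))^2 = x^2 - 2xy + y^2   [equals (x - y)^2: invariant]
(D) x + 2y  ->  (y) + 2(x) = 2x + y   [differs from x + 2y: not invariant]

Only option (C), (x - y)^2, is unchanged by the transformation.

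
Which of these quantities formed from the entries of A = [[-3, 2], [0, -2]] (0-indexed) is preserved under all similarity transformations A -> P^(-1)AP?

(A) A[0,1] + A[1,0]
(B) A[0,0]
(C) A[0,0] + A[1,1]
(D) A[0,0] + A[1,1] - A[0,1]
C

A[0,0] + A[1,1] is the trace of A. By the cyclic property of the trace, tr(P^(-1)AP) = tr(APP^(-1)) = tr(A), so it is the same for every matrix similar to A.

The other combinations are not similarity invariants. For example, take P = [[1, 1], [1, 2]] (det P = 1), so P^(-1) = [[2, -1], [-1, 1]] and
B = P^(-1)AP = [[0, 6], [-1, -5]].
Evaluating each option on A and on B:
(A) A[0,1] + A[1,0]: 2 for A, 5 for B -> changes
(B) A[0,0]: -3 for A, 0 for B -> changes
(C) A[0,0] + A[1,1]: -5 for A, -5 for B -> unchanged
(D) A[0,0] + A[1,1] - A[0,1]: -7 for A, -11 for B -> changes

Only (C) A[0,0] + A[1,1] = -5 survives (and it does so for every P, not just this one), so it is the invariant.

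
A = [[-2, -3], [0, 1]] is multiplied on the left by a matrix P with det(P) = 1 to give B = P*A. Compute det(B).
-2

By the multiplicative property of determinants, det(B) = det(P*A) = det(P) * det(A) = det(A),
so the determinant is invariant under multiplication by any determinant-1 matrix; we just need det(A).

det(A) = (-2)(1) - (-3)(0) = -2 - 0 = -2

Therefore det(B) = 1 * (-2) = -2.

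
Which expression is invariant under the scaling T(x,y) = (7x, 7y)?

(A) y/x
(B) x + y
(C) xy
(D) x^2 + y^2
A

Under the uniform scaling T(x,y) = (7x, 7y):
Substitute the transformed coordinates into each option and compare with the original:
(A) y/x  ->  (7y)/(7x) = y/x   [equals y/x: invariant]
(B) x + y  ->  (7x) + (7y) = 7x + 7y   [differs from x + y: not invariant]
(C) xy  ->  (7x)(7y) = 49xy   [differs from xy: not invariant]
(D) x^2 + y^2  ->  (7x)^2 + (7y)^2 = 49x^2 + 49y^2   [differs from x^2 + y^2: not invariant]

Only option (A), y/x, is unchanged by the transformation.
The common factor 7 cancels in a ratio of coordinates, while sums, products and sums of squares pick up factors of 7 or 49.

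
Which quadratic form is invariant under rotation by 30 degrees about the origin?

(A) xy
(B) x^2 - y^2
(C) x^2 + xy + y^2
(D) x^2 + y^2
D

Rotation by 30 degrees sends (x, y) to (sqrt(3)x/2 - y/2, x/2 + sqrt(3)y/2).
Substitute the transformed coordinates into each option and compare with the original:
(A) xy  ->  (sqrt(3)x/2 - y/2)(x/2 + sqrt(3)y/2) = sqrt(3)x^2/4 + xy/2 - sqrt(3)y^2/4   [differs from xy: not invariant]
(B) x^2 - y^2  ->  (sqrt(3)x/2 - y/2)^2 - (x/2 + sqrt(3)y/2)^2 = x^2/2 - sqrt(3)xy - y^2/2   [differs from x^2 - y^2: not invariant]
(C) x^2 + xy + y^2  ->  (sqrt(3)x/2 - y/2)^2 + (sqrt(3)x/2 - y/2)(x/2 + sqrt(3)y/2) + (x/2 + sqrt(3)y/2)^2 = sqrt(3)x^2/4 + x^2 + xy/2 - sqrt(3)y^2/4 + y^2   [differs from x^2 + xy + y^2: not invariant]
(D) x^2 + y^2  ->  (sqrt(3)x/2 - y/2)^2 + (x/2 + sqrt(3)y/2)^2 = x^2 + y^2   [equals x^2 + y^2: invariant]

Only option (D), x^2 + y^2, is unchanged by the transformation.
x^2 + y^2 is the squared distance from the origin, which rotations preserve.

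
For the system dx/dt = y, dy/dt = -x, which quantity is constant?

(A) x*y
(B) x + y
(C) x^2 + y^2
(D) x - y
C

A first integral I satisfies dI/dt = 0 along every solution. Differentiate each option and use the equation of motion:
(A) d/dt[x*y] = (dx/dt)y + x(dy/dt) = y^2 - x^2, not identically 0
(B) d/dt[x + y] = y + (-x) = y - x, not identically 0
(C) d/dt[x^2 + y^2] = 2x*dx/dt + 2y*dy/dt = 2x*y + 2y*(-x) = 0
(D) d/dt[x - y] = y - (-x) = x + y, not identically 0

Only (C) has zero time-derivative. So x^2 + y^2 (the squared radius; trajectories are circles) is the conserved quantity.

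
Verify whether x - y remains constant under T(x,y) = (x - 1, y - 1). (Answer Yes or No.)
Yes

Substitute T(x,y) = (x - 1, y - 1) into the expression and compare with the original.

Original: x - y
After applying T: (x - 1) - (y - 1) = x - y

This is identical to the original x - y, so the expression is invariant.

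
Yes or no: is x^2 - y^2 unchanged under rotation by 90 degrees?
No

Applying rotation by 90 degrees: x' = x*cos(90 degrees) - y*sin(90 degrees) = -y, y' = x*sin(90 degrees) + y*cos(90 degrees) = x

Substituting into x^2 - y^2:
(-y)^2 - (x)^2
= -x^2 + y^2

This differs from the original expression x^2 - y^2, so it is NOT invariant.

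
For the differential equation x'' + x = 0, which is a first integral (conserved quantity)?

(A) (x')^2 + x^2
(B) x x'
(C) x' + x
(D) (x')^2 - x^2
A

A first integral I satisfies dI/dt = 0 along every solution. Differentiate each option and use the equation of motion:
(A) d/dt[(x')^2 + x^2] = 2x'x'' + 2x x' = 2x'(-x) + 2x x' = 0
(B) d/dt[x x'] = (x')^2 + x x'' = (x')^2 - x^2, not identically 0
(C) d/dt[x' + x] = x'' + x' = -x + x', not identically 0
(D) d/dt[(x')^2 - x^2] = 2x'x'' - 2x x' = -4x x', not identically 0

Only (A) has zero time-derivative. So the energy-like quantity (x')^2 + x^2 is the first integral.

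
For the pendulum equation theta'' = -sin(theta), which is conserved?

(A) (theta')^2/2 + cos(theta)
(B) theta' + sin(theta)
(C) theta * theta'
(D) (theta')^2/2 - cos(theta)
D

A first integral I satisfies dI/dt = 0 along every solution. Differentiate each option and use the equation of motion:
(A) d/dt[(theta')^2/2 + cos(theta)] = theta' theta'' - sin(theta) theta' = -2 theta' sin(theta), not identically 0
(B) d/dt[theta' + sin(theta)] = theta'' + cos(theta) theta' = -sin(theta) + theta' cos(theta), not identically 0
(C) d/dt[theta * theta'] = (theta')^2 + theta theta'' = (theta')^2 - theta sin(theta), not identically 0
(D) d/dt[(theta')^2/2 - cos(theta)] = theta' theta'' + sin(theta) theta' = theta'(-sin(theta)) + theta' sin(theta) = 0

Only (D) has zero time-derivative. This is the total energy: kinetic (theta')^2/2 plus potential -cos(theta).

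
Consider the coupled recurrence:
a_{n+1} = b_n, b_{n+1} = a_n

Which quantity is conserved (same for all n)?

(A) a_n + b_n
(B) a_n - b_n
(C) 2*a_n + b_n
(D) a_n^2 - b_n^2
A

Replace a_n by a_{n+1} = b_n and b_n by b_{n+1} = a_n in each option and simplify:
(A) a_n + b_n  ->  (b_n) + (a_n) = a_n + b_n   [conserved]
(B) a_n - b_n  ->  (b_n) - (a_n) = -a_n + b_n   [not conserved]
(C) 2*a_n + b_n  ->  2*(b_n) + (a_n) = a_n + 2*b_n   [not conserved]
(D) a_n^2 - b_n^2  ->  (b_n)^2 - (a_n)^2 = -a_n^2 + b_n^2   [not conserved]

Only (A) a_n + b_n returns to itself after one step, so it is the conserved quantity.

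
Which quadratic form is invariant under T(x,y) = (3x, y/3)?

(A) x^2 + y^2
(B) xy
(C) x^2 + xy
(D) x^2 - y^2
B

T multiplies x by 3 and divides y by 3.
Substitute the transformed coordinates into each option and compare with the original:
(A) x^2 + y^2  ->  (3x)^2 + (y/3)^2 = 9x^2 + y^2/9   [differs from x^2 + y^2: not invariant]
(B) xy  ->  (3x)(y/3) = xy   [equals xy: invariant]
(C) x^2 + xy  ->  (3x)^2 + (3x)(y/3) = 9x^2 + xy   [differs from x^2 + xy: not invariant]
(D) x^2 - y^2  ->  (3x)^2 - (y/3)^2 = 9x^2 - y^2/9   [differs from x^2 - y^2: not invariant]

Only option (B), xy, is unchanged by the transformation.
The factors 3 and 1/3 cancel only in the pure product xy.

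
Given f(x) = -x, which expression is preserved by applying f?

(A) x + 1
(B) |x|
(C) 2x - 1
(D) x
B

For f(x) = -x:
Applying f replaces x by -x. Since |-x| = |x|, the absolute value is unchanged by f, whereas x -> -x, 2x - 1 -> -2x - 1 and x + 1 -> -x + 1 all change.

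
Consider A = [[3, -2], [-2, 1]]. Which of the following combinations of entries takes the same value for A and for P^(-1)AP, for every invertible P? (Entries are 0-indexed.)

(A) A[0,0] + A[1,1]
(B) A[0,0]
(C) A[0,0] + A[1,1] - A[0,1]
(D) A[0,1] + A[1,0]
A

A[0,0] + A[1,1] is the trace of A. By the cyclic property of the trace, tr(P^(-1)AP) = tr(APP^(-1)) = tr(A), so it is the same for every matrix similar to A.

The other combinations are not similarity invariants. For example, take P = [[2, 1], [1, 1]] (det P = 1), so P^(-1) = [[1, -1], [-1, 2]] and
B = P^(-1)AP = [[7, 2], [-10, -3]].
Evaluating each option on A and on B:
(A) A[0,0] + A[1,1]: 4 for A, 4 for B -> unchanged
(B) A[0,0]: 3 for A, 7 for B -> changes
(C) A[0,0] + A[1,1] - A[0,1]: 6 for A, 2 for B -> changes
(D) A[0,1] + A[1,0]: -4 for A, -8 for B -> changes

Only (A) A[0,0] + A[1,1] = 4 survives (and it does so for every P, not just this one), so it is the invariant.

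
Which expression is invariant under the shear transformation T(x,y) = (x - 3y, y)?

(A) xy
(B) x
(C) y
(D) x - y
C

Under the shear T(x,y) = (x - 3y, y):
Substitute the transformed coordinates into each option and compare with the original:
(A) xy  ->  (x - 3y)(y) = xy - 3y^2   [differs from xy: not invariant]
(B) x  ->  (x - 3y) = x - 3y   [differs from x: not invariant]
(C) y  ->  (y) = y   [equals y: invariant]
(D) x - y  ->  (x - 3y) - (y) = x - 4y   [differs from x - y: not invariant]

Only option (C), y, is unchanged by the transformation.
A horizontal shear moves points parallel to the x-axis, so the y-coordinate (and any function of y alone) is unchanged.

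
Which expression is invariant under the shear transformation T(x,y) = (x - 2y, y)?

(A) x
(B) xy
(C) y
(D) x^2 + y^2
C

Under the shear T(x,y) = (x - 2y, y):
Substitute the transformed coordinates into each option and compare with the original:
(A) x  ->  (x - 2y) = x - 2y   [differs from x: not invariant]
(B) xy  ->  (x - 2y)(y) = xy - 2y^2   [differs from xy: not invariant]
(C) y  ->  (y) = y   [equals y: invariant]
(D) x^2 + y^2  ->  (x - 2y)^2 + (y)^2 = x^2 - 4xy + 5y^2   [differs from x^2 + y^2: not invariant]

Only option (C), y, is unchanged by the transformation.
A horizontal shear moves points parallel to the x-axis, so the y-coordinate (and any function of y alone) is unchanged.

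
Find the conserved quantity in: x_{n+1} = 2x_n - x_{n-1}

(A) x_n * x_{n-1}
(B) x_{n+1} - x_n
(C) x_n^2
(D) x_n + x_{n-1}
B

For the recurrence x_{n+1} = 2x_n - x_{n-1}:

If x_{n+1} = 2x_n - x_{n-1}, then:
x_{n+1} - x_n = x_n - x_{n-1}
The first difference is constant throughout the sequence.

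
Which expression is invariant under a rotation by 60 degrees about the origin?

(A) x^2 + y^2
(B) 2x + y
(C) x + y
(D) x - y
A

A rotation by 60 degrees sends (x, y) to (x/2 - sqrt(3)y/2, sqrt(3)x/2 + y/2).
Substitute the transformed coordinates into each option and compare with the original:
(A) x^2 + y^2  ->  (x/2 - sqrt(3)y/2)^2 + (sqrt(3)x/2 + y/2)^2 = x^2 + y^2   [equals x^2 + y^2: invariant]
(B) 2x + y  ->  2(x/2 - sqrt(3)y/2) + (sqrt(3)x/2 + y/2) = sqrt(3)x/2 + x - sqrt(3)y + y/2   [differs from 2x + y: not invariant]
(C) x + y  ->  (x/2 - sqrt(3)y/2) + (sqrt(3)x/2 + y/2) = x/2 + sqrt(3)x/2 - sqrt(3)y/2 + y/2   [differs from x + y: not invariant]
(D) x - y  ->  (x/2 - sqrt(3)y/2) - (sqrt(3)x/2 + y/2) = -sqrt(3)x/2 + x/2 - sqrt(3)y/2 - y/2   [differs from x - y: not invariant]

Only option (A), x^2 + y^2, is unchanged by the transformation.
Geometrically, x^2 + y^2 is the squared distance from the origin, which every rotation about the origin preserves.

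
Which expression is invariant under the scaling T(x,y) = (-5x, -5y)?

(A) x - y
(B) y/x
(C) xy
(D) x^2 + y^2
B

Under the uniform scaling T(x,y) = (-5x, -5y):
Substitute the transformed coordinates into each option and compare with the original:
(A) x - y  ->  (-5x) - (-5y) = -5x + 5y   [differs from x - y: not invariant]
(B) y/x  ->  (-5y)/(-5x) = y/x   [equals y/x: invariant]
(C) xy  ->  (-5x)(-5y) = 25xy   [differs from xy: not invariant]
(D) x^2 + y^2  ->  (-5x)^2 + (-5y)^2 = 25x^2 + 25y^2   [differs from x^2 + y^2: not invariant]

Only option (B), y/x, is unchanged by the transformation.
The common factor -5 cancels in a ratio of coordinates, while sums, products and sums of squares pick up factors of -5 or 25.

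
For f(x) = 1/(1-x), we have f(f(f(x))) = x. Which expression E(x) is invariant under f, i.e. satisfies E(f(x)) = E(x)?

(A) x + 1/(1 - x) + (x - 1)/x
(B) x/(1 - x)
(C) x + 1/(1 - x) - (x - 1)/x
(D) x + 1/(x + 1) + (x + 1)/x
A

Replace x by f(x) = 1/(1 - x) in each option and simplify. As a quick numerical cross-check, also compare E(5) with E(f(5)) = E(-1/4).

(A) x + 1/(1 - x) + (x - 1)/x  ->  (1/(1 - x)) + 1/(1 - (1/(1 - x))) + ((1/(1 - x)) - 1)/(1/(1 - x)), which simplifies back to x + 1/(1 - x) + (x - 1)/x; check: E(5) = 111/20, E(-1/4) = 111/20.   [invariant]
(B) x/(1 - x)  ->  (1/(1 - x))/(1 - (1/(1 - x))) = -1/x; check: E(5) = -5/4 but E(-1/4) = -1/5.   [not invariant]
(C) x + 1/(1 - x) - (x - 1)/x  ->  (1/(1 - x)) + 1/(1 - (1/(1 - x))) - ((1/(1 - x)) - 1)/(1/(1 - x)) = (x^2(1 - x) - x + (x - 1)^2)/(x(x - 1)); check: E(5) = 79/20 but E(-1/4) = -89/20.   [not invariant]
(D) x + 1/(x + 1) + (x + 1)/x  ->  (1/(1 - x)) + 1/((1/(1 - x)) + 1) + ((1/(1 - x)) + 1)/(1/(1 - x)) = (-x^3 + 6x^2 - 11x + 7)/(x^2 - 3x + 2); check: E(5) = 191/30 but E(-1/4) = -23/12.   [not invariant]

Only (A) is unchanged. Indeed f(f(x)) = 1/(1 - 1/(1-x)) = (1-x)/(-x) = (x-1)/x, so E(x) = x + f(x) + f(f(x)) is the sum over the whole 3-cycle; applying f just permutes the three terms cyclically (x -> f(x) -> f(f(x)) -> x), leaving the sum unchanged.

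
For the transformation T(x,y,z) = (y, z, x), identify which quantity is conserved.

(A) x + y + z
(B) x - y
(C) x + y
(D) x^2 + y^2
A

Apply T(x,y,z) = (y, z, x) to each option, i.e. replace (x, y, z) by the transformed coordinates.
Substitute the transformed coordinates into each option and compare with the original:
(A) x + y + z  ->  (y) + (z) + (x) = x + y + z   [equals x + y + z: invariant]
(B) x - y  ->  (y) - (z) = y - z   [differs from x - y: not invariant]
(C) x + y  ->  (y) + (z) = y + z   [differs from x + y: not invariant]
(D) x^2 + y^2  ->  (y)^2 + (z)^2 = y^2 + z^2   [differs from x^2 + y^2: not invariant]

Only option (A), x + y + z, is unchanged by the transformation.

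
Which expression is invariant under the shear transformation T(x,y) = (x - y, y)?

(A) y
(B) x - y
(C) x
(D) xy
A

Under the shear T(x,y) = (x - y, y):
Substitute the transformed coordinates into each option and compare with the original:
(A) y  ->  (y) = y   [equals y: invariant]
(B) x - y  ->  (x - y) - (y) = x - 2y   [differs from x - y: not invariant]
(C) x  ->  (x - y) = x - y   [differs from x: not invariant]
(D) xy  ->  (x - y)(y) = xy - y^2   [differs from xy: not invariant]

Only option (A), y, is unchanged by the transformation.
A horizontal shear moves points parallel to the x-axis, so the y-coordinate (and any function of y alone) is unchanged.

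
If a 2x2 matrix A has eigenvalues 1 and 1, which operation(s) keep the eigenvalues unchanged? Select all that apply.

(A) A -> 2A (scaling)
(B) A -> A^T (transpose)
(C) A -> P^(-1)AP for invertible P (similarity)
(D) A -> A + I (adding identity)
B and C

Eigenvalues are preserved by:
1. Similarity transformations: A -> P^(-1)AP (same characteristic polynomial)
2. Transpose: A^T has the same eigenvalues as A

Eigenvalues are NOT preserved by:
- Adding identity: eigenvalues become 1+1, 1+1
- Scaling: eigenvalues become 2, 2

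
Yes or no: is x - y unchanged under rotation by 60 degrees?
No

Applying rotation by 60 degrees: x' = x*cos(60 degrees) - y*sin(60 degrees) = x/2 - sqrt(3)y/2, y' = x*sin(60 degrees) + y*cos(60 degrees) = sqrt(3)x/2 + y/2

Substituting into x - y:
(x/2 - sqrt(3)y/2) - (sqrt(3)x/2 + y/2)
= -sqrt(3)x/2 + x/2 - sqrt(3)y/2 - y/2

This differs from the original expression x - y, so it is NOT invariant.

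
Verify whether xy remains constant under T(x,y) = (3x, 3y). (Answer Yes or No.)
No

Substitute T(x,y) = (3x, 3y) into the expression and compare with the original.

Original: xy
After applying T: (3x)(3y) = 9xy

This differs from the original xy (difference: 8xy), so the expression is NOT invariant.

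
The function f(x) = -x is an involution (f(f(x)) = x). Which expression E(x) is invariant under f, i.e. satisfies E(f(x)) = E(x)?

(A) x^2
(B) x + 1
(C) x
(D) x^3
A

Replace x by f(x) = -x in each option and simplify. As a quick numerical cross-check, also compare E(5) with E(f(5)) = E(-5).

(A) x^2  ->  (-x)^2, which simplifies back to x^2; check: E(5) = 25, E(-5) = 25.   [invariant]
(B) x + 1  ->  (-x) + 1 = 1 - x; check: E(5) = 6 but E(-5) = -4.   [not invariant]
(C) x  ->  (-x) = -x; check: E(5) = 5 but E(-5) = -5.   [not invariant]
(D) x^3  ->  (-x)^3 = -x^3; check: E(5) = 125 but E(-5) = -125.   [not invariant]

Only (A) is unchanged. E is symmetric under swapping x with f(x) = -x, which is exactly what an involution does.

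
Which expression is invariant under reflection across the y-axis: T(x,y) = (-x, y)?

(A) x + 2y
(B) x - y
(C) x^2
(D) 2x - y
C

The map is reflection across the y-axis: T(x,y) = (-x, y).
Substitute the transformed coordinates into each option and compare with the original:
(A) x + 2y  ->  (-x) + 2(y) = -x + 2y   [differs from x + 2y: not invariant]
(B) x - y  ->  (-x) - (y) = -x - y   [differs from x - y: not invariant]
(C) x^2  ->  (-x)^2 = x^2   [equals x^2: invariant]
(D) 2x - y  ->  2(-x) - (y) = -2x - y   [differs from 2x - y: not invariant]

Only option (C), x^2, is unchanged by the transformation.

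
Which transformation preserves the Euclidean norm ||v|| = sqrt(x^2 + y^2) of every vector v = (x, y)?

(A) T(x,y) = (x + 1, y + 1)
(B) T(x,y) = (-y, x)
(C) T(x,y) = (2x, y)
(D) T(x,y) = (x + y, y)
B

A transformation preserves a norm if ||T(v)|| = ||v|| for every v; a single vector where the norm changes rules an option out.

(A) T(x,y) = (x + 1, y + 1): v = (1, 0) has norm sqrt((1)^2 + (0)^2) = 1, but T(v) = (2, 1) has norm sqrt(5) -- not preserved.
(B) T(x,y) = (-y, x): preserves the norm -- it is an orthogonal map (a rotation/reflection), and (-y)^2 + (x)^2 simplifies to x^2 + y^2.
(C) T(x,y) = (2x, y): v = (1, 0) has norm sqrt((1)^2 + (0)^2) = 1, but T(v) = (2, 0) has norm 2 -- not preserved.
(D) T(x,y) = (x + y, y): v = (0, 1) has norm sqrt((0)^2 + (1)^2) = 1, but T(v) = (1, 1) has norm sqrt(2) -- not preserved.

Therefore the answer is (B).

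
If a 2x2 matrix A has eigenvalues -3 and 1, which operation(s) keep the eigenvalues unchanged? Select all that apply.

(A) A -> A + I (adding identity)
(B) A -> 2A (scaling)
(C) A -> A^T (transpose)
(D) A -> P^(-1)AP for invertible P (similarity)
C and D

Eigenvalues are preserved by:
1. Similarity transformations: A -> P^(-1)AP (same characteristic polynomial)
2. Transpose: A^T has the same eigenvalues as A

Eigenvalues are NOT preserved by:
- Adding identity: eigenvalues become -3+1, 1+1
- Scaling: eigenvalues become -6, 2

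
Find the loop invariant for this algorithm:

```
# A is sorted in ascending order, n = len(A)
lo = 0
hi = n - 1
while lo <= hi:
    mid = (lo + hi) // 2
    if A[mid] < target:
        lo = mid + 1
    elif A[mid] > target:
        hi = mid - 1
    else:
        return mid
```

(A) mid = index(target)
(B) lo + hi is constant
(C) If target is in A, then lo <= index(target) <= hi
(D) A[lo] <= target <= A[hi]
C

A loop invariant must hold before the first iteration and be re-established by every execution of the body.

(C) If target is in A, then lo <= index(target) <= hi: Before the loop [lo, hi] = [0, n-1] covers every index. When A[mid] < target, sortedness puts target strictly to the right of mid, so setting lo = mid + 1 keeps index(target) in [lo, hi]; symmetrically for hi = mid - 1. Hence 'if target is in A then lo <= index(target) <= hi' holds after every iteration, and when lo > hi it proves target is absent.

The other options fail:
(A) mid = index(target): mid is just the current probe; it equals index(target) only on the iteration that returns.
(B) lo + hi is constant: each iteration moves exactly one of lo, hi, so lo + hi changes (e.g. 0 + (n-1) becomes (mid+1) + (n-1)).
(D) A[lo] <= target <= A[hi]: fails when target is not in A (e.g. target < A[0] already violates it before the loop), so it is not maintained in general.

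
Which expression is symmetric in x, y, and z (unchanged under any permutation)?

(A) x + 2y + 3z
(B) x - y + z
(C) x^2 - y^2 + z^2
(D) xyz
D

A symmetric expression is unchanged when the variables are permuted; here the transformation to test is the swap (x, y) -> (y, x).
A symmetric expression must survive every permutation; the single swap x <-> y already eliminates the distractors, and the keyed expression is also unchanged by x <-> z and y <-> z (each variable enters it in exactly the same way).
Substitute the transformed coordinates into each option and compare with the original:
(A) x + 2y + 3z  ->  (y) + 2(x) + 3z = 2x + y + 3z   [differs from x + 2y + 3z: not invariant]
(B) x - y + z  ->  (y) - (x) + z = -x + y + z   [differs from x - y + z: not invariant]
(C) x^2 - y^2 + z^2  ->  (y)^2 - (x)^2 + z^2 = -x^2 + y^2 + z^2   [differs from x^2 - y^2 + z^2: not invariant]
(D) xyz  ->  (y)(x)z = xyz   [equals xyz: invariant]

Only option (D), xyz, is unchanged by the transformation.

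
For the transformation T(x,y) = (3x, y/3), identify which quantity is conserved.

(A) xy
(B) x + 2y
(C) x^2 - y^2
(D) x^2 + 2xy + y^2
A

An expression E(x,y) is invariant under T if E(T(x,y)) = E(x,y). Here T(x,y) = (3x, y/3).
Substitute the transformed coordinates into each option and compare with the original:
(A) xy  ->  (3x)(y/3) = xy   [equals xy: invariant]
(B) x + 2y  ->  (3x) + 2(y/3) = 3x + 2y/3   [differs from x + 2y: not invariant]
(C) x^2 - y^2  ->  (3x)^2 - (y/3)^2 = 9x^2 - y^2/9   [differs from x^2 - y^2: not invariant]
(D) x^2 + 2xy + y^2  ->  (3x)^2 + 2(3x)(y/3) + (y/3)^2 = 9x^2 + 2xy + y^2/9   [differs from x^2 + 2xy + y^2: not invariant]

Only option (A), xy, is unchanged by the transformation.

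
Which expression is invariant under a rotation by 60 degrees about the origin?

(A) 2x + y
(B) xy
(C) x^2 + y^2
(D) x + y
C

A rotation by 60 degrees sends (x, y) to (x/2 - sqrt(3)y/2, sqrt(3)x/2 + y/2).
Substitute the transformed coordinates into each option and compare with the original:
(A) 2x + y  ->  2(x/2 - sqrt(3)y/2) + (sqrt(3)x/2 + y/2) = sqrt(3)x/2 + x - sqrt(3)y + y/2   [differs from 2x + y: not invariant]
(B) xy  ->  (x/2 - sqrt(3)y/2)(sqrt(3)x/2 + y/2) = sqrt(3)x^2/4 - xy/2 - sqrt(3)y^2/4   [differs from xy: not invariant]
(C) x^2 + y^2  ->  (x/2 - sqrt(3)y/2)^2 + (sqrt(3)x/2 + y/2)^2 = x^2 + y^2   [equals x^2 + y^2: invariant]
(D) x + y  ->  (x/2 - sqrt(3)y/2) + (sqrt(3)x/2 + y/2) = x/2 + sqrt(3)x/2 - sqrt(3)y/2 + y/2   [differs from x + y: not invariant]

Only option (C), x^2 + y^2, is unchanged by the transformation.
Geometrically, x^2 + y^2 is the squared distance from the origin, which every rotation about the origin preserves.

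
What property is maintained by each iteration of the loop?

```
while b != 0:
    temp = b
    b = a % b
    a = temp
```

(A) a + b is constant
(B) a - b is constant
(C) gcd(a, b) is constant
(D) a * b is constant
C

A loop invariant must hold before the first iteration and be re-established by every execution of the body.

(C) gcd(a, b) is constant: One iteration replaces (a, b) by (b, a mod b). Since a mod b = a - q*b for an integer q, any common divisor of a and b divides b and a mod b, and conversely; hence gcd(b, a mod b) = gcd(a, b). For instance (33, 12) -> (12, 9) keeps gcd = 3. At exit b = 0 and a = gcd of the original inputs.

The other options fail:
(A) a + b is constant: e.g. (a, b) = (33, 12) -> (12, 9): the sum goes from 45 to 21.
(B) a - b is constant: e.g. (a, b) = (33, 12) -> (12, 9): the difference goes from 21 to 3.
(D) a * b is constant: e.g. (a, b) = (33, 12) -> (12, 9): the product goes from 396 to 108.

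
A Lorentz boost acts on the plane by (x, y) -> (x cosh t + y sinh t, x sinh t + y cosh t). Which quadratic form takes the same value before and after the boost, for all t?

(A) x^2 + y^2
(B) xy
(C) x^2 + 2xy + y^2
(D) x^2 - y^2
D

Write x' = x cosh t + y sinh t, y' = x sinh t + y cosh t and substitute into each option:
(A) x^2 + y^2: (x cosh t + y sinh t)^2 + (x sinh t + y cosh t)^2 = (x^2 + y^2)(cosh^2 t + sinh^2 t) + 4xy sinh t cosh t = (x^2 + y^2) cosh 2t + 2xy sinh 2t   [not invariant for t != 0]
(B) xy: (x cosh t + y sinh t)(x sinh t + y cosh t) = xy(cosh^2 t + sinh^2 t) + (x^2 + y^2) sinh t cosh t = xy cosh 2t + (x^2 + y^2)(sinh 2t)/2   [not invariant for t != 0]
(C) x^2 + 2xy + y^2: (x' + y')^2 with x' + y' = (x + y)(cosh t + sinh t) = (x + y)e^t, so it becomes (x + y)^2 e^(2t)   [not invariant for t != 0]
(D) x^2 - y^2: (x cosh t + y sinh t)^2 - (x sinh t + y cosh t)^2 = x^2(cosh^2 t - sinh^2 t) + 2xy(cosh t sinh t - sinh t cosh t) + y^2(sinh^2 t - cosh^2 t) = x^2 - y^2   [invariant, using cosh^2 t - sinh^2 t = 1]

Only (D) x^2 - y^2 is unchanged; it is the Minkowski form preserved by Lorentz boosts, just as x^2 + y^2 is preserved by ordinary rotations.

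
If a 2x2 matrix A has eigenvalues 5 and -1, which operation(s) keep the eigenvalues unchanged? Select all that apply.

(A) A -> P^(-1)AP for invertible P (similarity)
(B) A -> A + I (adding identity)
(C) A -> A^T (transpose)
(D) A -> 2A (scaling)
A and C

Eigenvalues are preserved by:
1. Similarity transformations: A -> P^(-1)AP (same characteristic polynomial)
2. Transpose: A^T has the same eigenvalues as A

Eigenvalues are NOT preserved by:
- Adding identity: eigenvalues become 5+1, -1+1
- Scaling: eigenvalues become 10, -2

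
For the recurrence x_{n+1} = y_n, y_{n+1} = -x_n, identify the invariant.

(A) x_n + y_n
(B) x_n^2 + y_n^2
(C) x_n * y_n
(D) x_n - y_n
B

For the recurrence x_{n+1} = y_n, y_{n+1} = -x_n:

x_{n+1}^2 + y_{n+1}^2 = y_n^2 + (-x_n)^2 = x_n^2 + y_n^2
The sum of squares is conserved (like energy in a harmonic oscillator).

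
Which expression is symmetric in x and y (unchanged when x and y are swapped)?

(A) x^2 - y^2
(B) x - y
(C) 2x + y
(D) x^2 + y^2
D

A symmetric expression is unchanged when the variables are permuted; here the transformation to test is the swap (x, y) -> (y, x).
Substitute the transformed coordinates into each option and compare with the original:
(A) x^2 - y^2  ->  (y)^2 - (x)^2 = -x^2 + y^2   [differs from x^2 - y^2: not invariant]
(B) x - y  ->  (y) - (x) = -x + y   [differs from x - y: not invariant]
(C) 2x + y  ->  2(y) + (x) = x + 2y   [differs from 2x + y: not invariant]
(D) x^2 + y^2  ->  (y)^2 + (x)^2 = x^2 + y^2   [equals x^2 + y^2: invariant]

Only option (D), x^2 + y^2, is unchanged by the transformation.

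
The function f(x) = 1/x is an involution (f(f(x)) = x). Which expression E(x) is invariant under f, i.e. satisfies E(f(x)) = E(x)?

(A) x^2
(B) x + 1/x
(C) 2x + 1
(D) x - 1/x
B

Replace x by f(x) = 1/x in each option and simplify. As a quick numerical cross-check, also compare E(4) with E(f(4)) = E(1/4).

(A) x^2  ->  (1/x)^2 = x^(-2); check: E(4) = 16 but E(1/4) = 1/16.   [not invariant]
(B) x + 1/x  ->  (1/x) + 1/(1/x), which simplifies back to x + 1/x; check: E(4) = 17/4, E(1/4) = 17/4.   [invariant]
(C) 2x + 1  ->  2(1/x) + 1 = (x + 2)/x; check: E(4) = 9 but E(1/4) = 3/2.   [not invariant]
(D) x - 1/x  ->  (1/x) - 1/(1/x) = -x + 1/x; check: E(4) = 15/4 but E(1/4) = -15/4.   [not invariant]

Only (B) is unchanged. E is symmetric under swapping x with f(x) = 1/x, which is exactly what an involution does.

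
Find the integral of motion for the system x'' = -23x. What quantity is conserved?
E = (x')^2 + 23x^2

Multiply the equation by x':
x' * x'' = -23x * x'
The left side is d/dt[(x')^2/2] and the right side is d/dt[-23x^2/2], so
d/dt[(x')^2/2 + 23x^2/2] = 0, i.e. (x')^2/2 + 23x^2/2 = constant.
Multiplying by 2, the integral of motion is E = (x')^2 + 23x^2.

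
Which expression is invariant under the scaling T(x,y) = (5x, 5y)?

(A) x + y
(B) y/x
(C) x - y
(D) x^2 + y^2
B

Under the uniform scaling T(x,y) = (5x, 5y):
Substitute the transformed coordinates into each option and compare with the original:
(A) x + y  ->  (5x) + (5y) = 5x + 5y   [differs from x + y: not invariant]
(B) y/x  ->  (5y)/(5x) = y/x   [equals y/x: invariant]
(C) x - y  ->  (5x) - (5y) = 5x - 5y   [differs from x - y: not invariant]
(D) x^2 + y^2  ->  (5x)^2 + (5y)^2 = 25x^2 + 25y^2   [differs from x^2 + y^2: not invariant]

Only option (B), y/x, is unchanged by the transformation.
The common factor 5 cancels in a ratio of coordinates, while sums, products and sums of squares pick up factors of 5 or 25.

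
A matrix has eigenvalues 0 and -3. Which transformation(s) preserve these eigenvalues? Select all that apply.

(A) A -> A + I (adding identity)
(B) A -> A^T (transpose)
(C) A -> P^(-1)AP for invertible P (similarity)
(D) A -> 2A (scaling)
B and C

Eigenvalues are preserved by:
1. Similarity transformations: A -> P^(-1)AP (same characteristic polynomial)
2. Transpose: A^T has the same eigenvalues as A

Eigenvalues are NOT preserved by:
- Adding identity: eigenvalues become 0+1, -3+1
- Scaling: eigenvalues become 0, -6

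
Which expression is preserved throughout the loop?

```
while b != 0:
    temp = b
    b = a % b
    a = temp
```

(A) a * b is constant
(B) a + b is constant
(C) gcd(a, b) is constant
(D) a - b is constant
C

A loop invariant must hold before the first iteration and be re-established by every execution of the body.

(C) gcd(a, b) is constant: One iteration replaces (a, b) by (b, a mod b). Since a mod b = a - q*b for an integer q, any common divisor of a and b divides b and a mod b, and conversely; hence gcd(b, a mod b) = gcd(a, b). For instance (20, 6) -> (6, 2) keeps gcd = 2. At exit b = 0 and a = gcd of the original inputs.

The other options fail:
(A) a * b is constant: e.g. (a, b) = (20, 6) -> (6, 2): the product goes from 120 to 12.
(B) a + b is constant: e.g. (a, b) = (20, 6) -> (6, 2): the sum goes from 26 to 8.
(D) a - b is constant: e.g. (a, b) = (20, 6) -> (6, 2): the difference goes from 14 to 4.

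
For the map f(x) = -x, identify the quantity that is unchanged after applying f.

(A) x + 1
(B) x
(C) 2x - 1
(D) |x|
D

For f(x) = -x:
Applying f replaces x by -x. Since |-x| = |x|, the absolute value is unchanged by f, whereas x -> -x, 2x - 1 -> -2x - 1 and x + 1 -> -x + 1 all change.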